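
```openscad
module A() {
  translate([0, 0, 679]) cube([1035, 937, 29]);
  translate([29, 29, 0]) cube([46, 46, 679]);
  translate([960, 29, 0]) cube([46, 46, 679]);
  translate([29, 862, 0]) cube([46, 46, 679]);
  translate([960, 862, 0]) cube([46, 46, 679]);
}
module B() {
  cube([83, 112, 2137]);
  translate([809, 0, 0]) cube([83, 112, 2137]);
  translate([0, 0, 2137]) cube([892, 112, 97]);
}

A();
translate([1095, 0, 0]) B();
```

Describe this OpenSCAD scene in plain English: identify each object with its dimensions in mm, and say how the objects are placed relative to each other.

A is a rectangular dining table. The top is 1035×937×29 mm with its upper surface at z = 708 mm. It stands on four 46×46 mm square legs, each inset 29 mm from the nearest pair of top edges, running from the floor to the underside of the top.

B is a rectangular door frame: two vertical jambs of 83×112 mm section, 2137 mm tall, with a clear opening 726 mm wide between their inner faces. A header 97 mm tall and 112 mm deep lies on top of the jambs and spans the full outside width.

The door frame is on the floor beside the table on its +x side.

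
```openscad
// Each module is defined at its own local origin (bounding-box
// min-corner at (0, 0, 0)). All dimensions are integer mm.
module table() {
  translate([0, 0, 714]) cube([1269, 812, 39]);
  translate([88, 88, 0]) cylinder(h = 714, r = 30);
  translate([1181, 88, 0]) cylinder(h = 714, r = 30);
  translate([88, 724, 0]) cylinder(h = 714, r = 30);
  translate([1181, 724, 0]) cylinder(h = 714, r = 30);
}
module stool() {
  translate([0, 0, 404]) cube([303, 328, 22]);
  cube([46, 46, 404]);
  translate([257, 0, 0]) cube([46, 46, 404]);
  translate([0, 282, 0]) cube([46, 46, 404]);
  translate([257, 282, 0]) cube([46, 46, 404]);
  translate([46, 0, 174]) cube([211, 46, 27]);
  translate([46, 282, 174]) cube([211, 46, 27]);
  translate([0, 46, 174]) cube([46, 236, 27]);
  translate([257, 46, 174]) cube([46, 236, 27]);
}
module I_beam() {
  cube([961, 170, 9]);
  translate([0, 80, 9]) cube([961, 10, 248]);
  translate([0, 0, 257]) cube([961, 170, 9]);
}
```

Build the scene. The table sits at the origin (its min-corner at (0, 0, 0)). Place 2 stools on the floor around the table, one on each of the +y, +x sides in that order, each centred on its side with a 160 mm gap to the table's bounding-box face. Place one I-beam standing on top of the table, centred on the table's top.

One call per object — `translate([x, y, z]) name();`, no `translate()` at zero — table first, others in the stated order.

table();
translate([483, 972, 0]) stool();
translate([1429, 242, 0]) stool();
translate([154, 321, 753]) I_beam();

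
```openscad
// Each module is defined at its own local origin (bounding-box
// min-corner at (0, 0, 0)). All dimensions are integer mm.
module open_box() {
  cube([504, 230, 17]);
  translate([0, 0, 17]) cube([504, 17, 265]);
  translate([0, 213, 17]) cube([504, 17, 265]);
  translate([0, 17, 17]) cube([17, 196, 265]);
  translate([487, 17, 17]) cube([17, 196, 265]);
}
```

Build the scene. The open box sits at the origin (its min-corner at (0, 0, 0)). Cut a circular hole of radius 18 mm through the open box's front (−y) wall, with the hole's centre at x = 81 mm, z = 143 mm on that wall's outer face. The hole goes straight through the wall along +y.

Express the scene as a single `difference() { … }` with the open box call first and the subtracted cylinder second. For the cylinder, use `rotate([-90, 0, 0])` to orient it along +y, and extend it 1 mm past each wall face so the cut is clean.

difference() {
  open_box();
  translate([81, -1, 143]) rotate([-90, 0, 0]) cylinder(h = 19, r = 18);
}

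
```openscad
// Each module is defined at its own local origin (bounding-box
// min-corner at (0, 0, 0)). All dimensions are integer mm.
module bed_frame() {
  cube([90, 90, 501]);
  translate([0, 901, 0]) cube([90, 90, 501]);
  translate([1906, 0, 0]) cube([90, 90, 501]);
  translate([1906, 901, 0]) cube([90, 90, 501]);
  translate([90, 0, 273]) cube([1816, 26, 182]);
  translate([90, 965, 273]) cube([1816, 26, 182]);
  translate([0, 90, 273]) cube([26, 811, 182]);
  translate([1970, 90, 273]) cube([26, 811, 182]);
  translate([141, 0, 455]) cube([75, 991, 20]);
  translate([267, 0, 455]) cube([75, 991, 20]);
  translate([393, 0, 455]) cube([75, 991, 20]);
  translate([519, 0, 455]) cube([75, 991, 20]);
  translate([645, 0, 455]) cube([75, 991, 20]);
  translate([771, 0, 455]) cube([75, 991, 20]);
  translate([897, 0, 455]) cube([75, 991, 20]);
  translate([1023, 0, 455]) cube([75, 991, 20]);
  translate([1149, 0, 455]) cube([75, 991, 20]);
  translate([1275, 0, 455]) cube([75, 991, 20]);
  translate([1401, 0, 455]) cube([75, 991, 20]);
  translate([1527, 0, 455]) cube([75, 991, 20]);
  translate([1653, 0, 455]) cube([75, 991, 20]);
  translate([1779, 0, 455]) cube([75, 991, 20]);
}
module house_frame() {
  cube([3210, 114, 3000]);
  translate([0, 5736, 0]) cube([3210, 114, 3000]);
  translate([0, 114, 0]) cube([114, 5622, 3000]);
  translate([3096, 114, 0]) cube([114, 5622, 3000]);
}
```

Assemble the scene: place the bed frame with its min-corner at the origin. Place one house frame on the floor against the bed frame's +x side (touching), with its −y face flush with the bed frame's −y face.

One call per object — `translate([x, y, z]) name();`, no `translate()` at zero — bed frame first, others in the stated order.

bed_frame();
translate([1996, 0, 0]) house_frame();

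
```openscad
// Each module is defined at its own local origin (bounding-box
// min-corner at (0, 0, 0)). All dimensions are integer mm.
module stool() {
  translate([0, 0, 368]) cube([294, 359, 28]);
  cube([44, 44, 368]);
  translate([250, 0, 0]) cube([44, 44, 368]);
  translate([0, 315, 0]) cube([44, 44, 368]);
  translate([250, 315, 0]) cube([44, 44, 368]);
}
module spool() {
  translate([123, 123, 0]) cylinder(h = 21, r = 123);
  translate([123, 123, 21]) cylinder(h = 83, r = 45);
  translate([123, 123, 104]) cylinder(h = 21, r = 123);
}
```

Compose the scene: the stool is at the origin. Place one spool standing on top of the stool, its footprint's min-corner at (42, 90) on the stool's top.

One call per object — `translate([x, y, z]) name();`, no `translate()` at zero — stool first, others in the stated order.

stool();
translate([42, 90, 396]) spool();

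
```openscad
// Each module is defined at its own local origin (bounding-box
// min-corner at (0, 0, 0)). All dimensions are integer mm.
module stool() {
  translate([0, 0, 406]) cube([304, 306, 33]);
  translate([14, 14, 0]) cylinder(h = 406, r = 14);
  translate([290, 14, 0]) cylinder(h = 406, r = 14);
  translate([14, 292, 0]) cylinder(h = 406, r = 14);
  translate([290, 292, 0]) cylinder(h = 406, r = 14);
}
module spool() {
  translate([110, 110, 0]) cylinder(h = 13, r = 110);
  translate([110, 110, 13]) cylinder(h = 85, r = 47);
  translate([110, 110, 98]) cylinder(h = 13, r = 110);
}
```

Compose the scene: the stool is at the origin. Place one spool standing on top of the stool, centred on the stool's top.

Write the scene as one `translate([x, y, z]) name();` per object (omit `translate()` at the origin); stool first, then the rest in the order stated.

stool();
translate([42, 43, 439]) spool();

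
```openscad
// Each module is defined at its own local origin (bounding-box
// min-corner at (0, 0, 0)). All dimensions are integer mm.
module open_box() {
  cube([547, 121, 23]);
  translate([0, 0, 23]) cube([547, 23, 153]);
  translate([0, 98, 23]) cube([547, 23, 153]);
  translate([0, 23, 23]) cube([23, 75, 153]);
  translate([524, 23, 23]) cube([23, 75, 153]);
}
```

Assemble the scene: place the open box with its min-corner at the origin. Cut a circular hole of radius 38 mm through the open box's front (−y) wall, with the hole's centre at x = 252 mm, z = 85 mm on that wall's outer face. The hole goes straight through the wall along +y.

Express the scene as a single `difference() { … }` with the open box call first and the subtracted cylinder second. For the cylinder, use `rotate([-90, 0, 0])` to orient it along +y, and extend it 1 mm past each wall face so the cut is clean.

difference() {
  open_box();
  translate([252, -1, 85]) rotate([-90, 0, 0]) cylinder(h = 25, r = 38);
}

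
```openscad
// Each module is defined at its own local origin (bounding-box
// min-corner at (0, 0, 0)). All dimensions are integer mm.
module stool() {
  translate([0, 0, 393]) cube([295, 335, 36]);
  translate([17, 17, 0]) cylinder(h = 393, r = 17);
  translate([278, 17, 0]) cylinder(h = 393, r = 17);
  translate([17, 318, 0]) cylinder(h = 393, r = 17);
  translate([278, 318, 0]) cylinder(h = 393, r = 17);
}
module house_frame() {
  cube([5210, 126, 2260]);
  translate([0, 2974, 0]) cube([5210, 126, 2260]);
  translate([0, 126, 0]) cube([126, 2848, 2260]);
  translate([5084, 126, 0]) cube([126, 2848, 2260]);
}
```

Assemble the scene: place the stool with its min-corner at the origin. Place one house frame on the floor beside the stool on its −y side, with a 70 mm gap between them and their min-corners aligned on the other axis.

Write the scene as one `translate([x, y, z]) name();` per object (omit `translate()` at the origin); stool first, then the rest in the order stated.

stool();
translate([0, -3170, 0]) house_frame();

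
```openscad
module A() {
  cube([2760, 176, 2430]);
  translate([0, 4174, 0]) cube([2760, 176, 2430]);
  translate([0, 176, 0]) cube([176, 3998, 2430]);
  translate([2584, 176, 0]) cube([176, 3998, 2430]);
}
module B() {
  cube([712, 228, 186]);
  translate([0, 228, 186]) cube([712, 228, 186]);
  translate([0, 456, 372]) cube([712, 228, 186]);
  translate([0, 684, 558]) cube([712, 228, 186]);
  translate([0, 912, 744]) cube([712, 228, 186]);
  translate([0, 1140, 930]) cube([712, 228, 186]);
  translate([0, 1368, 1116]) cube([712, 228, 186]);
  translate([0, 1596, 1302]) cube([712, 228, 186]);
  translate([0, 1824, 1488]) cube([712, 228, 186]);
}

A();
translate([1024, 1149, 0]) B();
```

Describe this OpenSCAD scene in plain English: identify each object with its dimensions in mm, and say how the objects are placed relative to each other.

A is the wall frame of a small rectangular building: four walls, each 2430 mm tall and 176 mm thick, enclosing a footprint 2760 mm (x) by 4350 mm (y) outside-to-outside, with no floor or roof. The front and back walls (the −y and +y sides) span the full width; the two side walls fit between them.

B is a run of 9 identical solid stair steps. Each tread is 712×228 mm and each step block is 186 mm high. Step 1 rests on the floor; step k is offset from step 1 by (k−1)×228 mm in y and (k−1)×186 mm in z.

The staircase sits inside the house frame, centred.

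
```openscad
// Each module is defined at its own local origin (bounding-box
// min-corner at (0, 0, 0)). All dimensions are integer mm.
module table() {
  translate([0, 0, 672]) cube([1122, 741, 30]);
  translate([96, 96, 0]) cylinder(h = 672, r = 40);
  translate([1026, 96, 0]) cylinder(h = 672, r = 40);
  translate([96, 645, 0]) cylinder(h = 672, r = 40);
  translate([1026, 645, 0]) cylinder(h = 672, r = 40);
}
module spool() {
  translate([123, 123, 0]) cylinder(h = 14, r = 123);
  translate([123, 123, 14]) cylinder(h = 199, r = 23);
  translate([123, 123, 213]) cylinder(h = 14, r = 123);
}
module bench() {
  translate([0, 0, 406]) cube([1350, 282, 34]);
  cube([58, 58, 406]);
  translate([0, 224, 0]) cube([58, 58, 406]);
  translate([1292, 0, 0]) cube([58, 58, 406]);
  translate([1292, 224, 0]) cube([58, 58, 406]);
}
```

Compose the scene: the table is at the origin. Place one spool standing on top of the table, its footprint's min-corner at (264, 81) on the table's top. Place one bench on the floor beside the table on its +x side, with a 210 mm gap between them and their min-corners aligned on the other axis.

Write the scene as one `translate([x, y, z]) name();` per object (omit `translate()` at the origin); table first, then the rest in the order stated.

table();
translate([264, 81, 702]) spool();
translate([1332, 0, 0]) bench();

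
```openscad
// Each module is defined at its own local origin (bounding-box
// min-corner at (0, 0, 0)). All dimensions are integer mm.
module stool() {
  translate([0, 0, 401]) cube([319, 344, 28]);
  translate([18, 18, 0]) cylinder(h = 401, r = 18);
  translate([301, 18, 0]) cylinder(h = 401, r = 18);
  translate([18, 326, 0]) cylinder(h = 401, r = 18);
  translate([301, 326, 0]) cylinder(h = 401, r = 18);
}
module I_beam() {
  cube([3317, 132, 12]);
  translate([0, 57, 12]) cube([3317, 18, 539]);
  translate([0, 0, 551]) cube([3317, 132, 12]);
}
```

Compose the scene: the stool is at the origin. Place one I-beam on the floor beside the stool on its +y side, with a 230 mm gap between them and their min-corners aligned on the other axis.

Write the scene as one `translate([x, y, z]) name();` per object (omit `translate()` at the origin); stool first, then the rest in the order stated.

stool();
translate([0, 574, 0]) I_beam();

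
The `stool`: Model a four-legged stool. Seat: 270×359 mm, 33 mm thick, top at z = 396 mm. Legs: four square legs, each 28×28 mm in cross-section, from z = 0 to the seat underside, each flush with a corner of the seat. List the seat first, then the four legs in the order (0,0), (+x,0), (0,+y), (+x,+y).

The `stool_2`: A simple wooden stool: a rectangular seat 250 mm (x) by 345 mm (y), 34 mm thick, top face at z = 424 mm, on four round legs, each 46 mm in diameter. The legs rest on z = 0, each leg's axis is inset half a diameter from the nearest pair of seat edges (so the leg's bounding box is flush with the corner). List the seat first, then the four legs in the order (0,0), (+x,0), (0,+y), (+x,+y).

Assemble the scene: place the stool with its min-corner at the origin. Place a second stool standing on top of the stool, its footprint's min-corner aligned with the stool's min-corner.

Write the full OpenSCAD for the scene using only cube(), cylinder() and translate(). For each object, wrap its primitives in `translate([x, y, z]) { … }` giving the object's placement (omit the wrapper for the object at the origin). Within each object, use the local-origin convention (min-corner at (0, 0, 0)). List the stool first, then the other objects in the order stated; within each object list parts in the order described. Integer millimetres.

translate([0, 0, 363]) cube([270, 359, 33]);
cube([28, 28, 363]);
translate([242, 0, 0]) cube([28, 28, 363]);
translate([0, 331, 0]) cube([28, 28, 363]);
translate([242, 331, 0]) cube([28, 28, 363]);
translate([0, 0, 396]) {
  translate([0, 0, 390]) cube([250, 345, 34]);
  translate([23, 23, 0]) cylinder(h = 390, r = 23);
  translate([227, 23, 0]) cylinder(h = 390, r = 23);
  translate([23, 322, 0]) cylinder(h = 390, r = 23);
  translate([227, 322, 0]) cylinder(h = 390, r = 23);
}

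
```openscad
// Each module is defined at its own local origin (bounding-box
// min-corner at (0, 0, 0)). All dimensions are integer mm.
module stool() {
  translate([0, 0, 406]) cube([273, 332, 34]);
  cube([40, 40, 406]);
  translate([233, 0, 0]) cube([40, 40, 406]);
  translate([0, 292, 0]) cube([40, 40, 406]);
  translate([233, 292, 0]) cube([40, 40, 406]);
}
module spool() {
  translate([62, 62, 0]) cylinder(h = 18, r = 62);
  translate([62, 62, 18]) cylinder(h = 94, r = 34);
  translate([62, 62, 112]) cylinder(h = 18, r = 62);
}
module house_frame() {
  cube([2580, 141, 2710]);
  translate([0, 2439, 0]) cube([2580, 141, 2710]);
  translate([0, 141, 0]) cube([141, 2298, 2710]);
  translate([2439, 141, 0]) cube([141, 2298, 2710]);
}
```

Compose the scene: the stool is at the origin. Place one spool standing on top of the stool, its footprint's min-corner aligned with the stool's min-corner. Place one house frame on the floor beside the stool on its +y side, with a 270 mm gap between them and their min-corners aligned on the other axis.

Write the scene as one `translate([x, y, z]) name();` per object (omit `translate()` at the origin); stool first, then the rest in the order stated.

stool();
translate([0, 0, 440]) spool();
translate([0, 602, 0]) house_frame();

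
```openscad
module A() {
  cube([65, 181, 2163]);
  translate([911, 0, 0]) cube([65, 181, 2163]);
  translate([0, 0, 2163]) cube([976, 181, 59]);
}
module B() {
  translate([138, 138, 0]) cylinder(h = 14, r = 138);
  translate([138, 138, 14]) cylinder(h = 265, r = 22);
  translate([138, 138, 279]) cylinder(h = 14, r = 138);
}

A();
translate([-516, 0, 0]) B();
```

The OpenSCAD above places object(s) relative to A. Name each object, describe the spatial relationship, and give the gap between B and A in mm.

A is a door frame. B is a spool. The spool is on the floor beside the door frame on its −x side. The gap between the spool and the door frame is 240 mm.

The spool's nearest face is 240 mm from the door frame's −x face.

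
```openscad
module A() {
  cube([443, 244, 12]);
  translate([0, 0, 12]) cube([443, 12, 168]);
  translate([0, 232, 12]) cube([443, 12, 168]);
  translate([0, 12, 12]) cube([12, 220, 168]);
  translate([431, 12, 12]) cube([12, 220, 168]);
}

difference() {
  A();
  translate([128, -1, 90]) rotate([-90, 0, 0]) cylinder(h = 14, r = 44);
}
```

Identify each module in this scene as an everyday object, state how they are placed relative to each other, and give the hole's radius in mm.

A is an open box. The open box has a circular hole through its front wall. The hole's radius is 44 mm.

The subtracted cylinder has r = 44 mm.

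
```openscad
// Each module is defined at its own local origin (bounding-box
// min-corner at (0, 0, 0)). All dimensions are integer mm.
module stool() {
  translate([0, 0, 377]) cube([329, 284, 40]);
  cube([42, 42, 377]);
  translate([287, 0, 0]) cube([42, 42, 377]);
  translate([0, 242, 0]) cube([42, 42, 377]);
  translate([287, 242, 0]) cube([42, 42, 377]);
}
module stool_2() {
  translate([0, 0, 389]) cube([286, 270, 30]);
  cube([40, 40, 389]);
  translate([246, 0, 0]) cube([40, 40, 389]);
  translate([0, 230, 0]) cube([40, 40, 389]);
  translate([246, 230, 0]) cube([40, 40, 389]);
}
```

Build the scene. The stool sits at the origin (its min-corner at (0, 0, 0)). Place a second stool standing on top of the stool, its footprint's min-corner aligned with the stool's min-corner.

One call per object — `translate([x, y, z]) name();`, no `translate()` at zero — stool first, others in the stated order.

stool();
translate([0, 0, 417]) stool_2();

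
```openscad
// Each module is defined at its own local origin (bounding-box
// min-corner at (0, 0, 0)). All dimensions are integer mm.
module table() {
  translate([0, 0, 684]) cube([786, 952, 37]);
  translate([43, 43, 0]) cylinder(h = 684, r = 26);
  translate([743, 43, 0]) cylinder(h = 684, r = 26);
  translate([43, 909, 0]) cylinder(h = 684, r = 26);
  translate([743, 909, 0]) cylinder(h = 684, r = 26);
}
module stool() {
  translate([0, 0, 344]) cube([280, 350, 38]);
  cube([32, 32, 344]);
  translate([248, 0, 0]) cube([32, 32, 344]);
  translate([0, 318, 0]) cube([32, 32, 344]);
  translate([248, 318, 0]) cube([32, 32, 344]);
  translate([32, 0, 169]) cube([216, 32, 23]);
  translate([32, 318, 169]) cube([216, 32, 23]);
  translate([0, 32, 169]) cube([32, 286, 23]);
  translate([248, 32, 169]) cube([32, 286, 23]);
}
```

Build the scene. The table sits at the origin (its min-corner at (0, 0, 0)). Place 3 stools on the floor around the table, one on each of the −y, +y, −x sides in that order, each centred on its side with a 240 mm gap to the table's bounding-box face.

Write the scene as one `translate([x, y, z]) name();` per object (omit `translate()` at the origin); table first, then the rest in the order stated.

table();
translate([253, -590, 0]) stool();
translate([253, 1192, 0]) stool();
translate([-520, 301, 0]) stool();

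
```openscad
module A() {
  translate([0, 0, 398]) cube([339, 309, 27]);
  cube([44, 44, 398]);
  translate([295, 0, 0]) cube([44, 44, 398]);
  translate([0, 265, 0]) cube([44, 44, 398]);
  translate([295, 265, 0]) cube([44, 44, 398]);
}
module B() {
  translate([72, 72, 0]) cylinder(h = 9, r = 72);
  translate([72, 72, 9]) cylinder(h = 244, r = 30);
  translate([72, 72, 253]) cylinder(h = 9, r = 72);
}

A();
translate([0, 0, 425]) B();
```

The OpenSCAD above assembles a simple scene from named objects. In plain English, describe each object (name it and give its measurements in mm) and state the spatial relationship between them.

A is a simple wooden stool: a rectangular seat 339 mm (x) by 309 mm (y), 27 mm thick, top face at z = 425 mm, on four square legs, each 44×44 mm in cross-section. The legs rest on z = 0, each flush with a corner of the seat.

B is a spool: two coaxial disc flanges of radius 72 mm and thickness 9 mm, joined by a core cylinder of radius 30 mm and height 244 mm. The lower flange rests on z = 0 and the three cylinders share a vertical axis.

The spool is on top of the stool.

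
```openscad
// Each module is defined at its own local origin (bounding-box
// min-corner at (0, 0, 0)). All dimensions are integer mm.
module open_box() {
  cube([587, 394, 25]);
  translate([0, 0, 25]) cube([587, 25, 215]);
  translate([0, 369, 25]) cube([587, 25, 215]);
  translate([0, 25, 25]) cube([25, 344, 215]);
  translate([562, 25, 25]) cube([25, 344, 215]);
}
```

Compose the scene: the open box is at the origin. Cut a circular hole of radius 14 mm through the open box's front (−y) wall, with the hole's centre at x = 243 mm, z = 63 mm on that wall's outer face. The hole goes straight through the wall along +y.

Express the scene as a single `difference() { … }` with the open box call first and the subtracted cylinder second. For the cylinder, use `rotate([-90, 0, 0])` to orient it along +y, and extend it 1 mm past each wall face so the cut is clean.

difference() {
  open_box();
  translate([243, -1, 63]) rotate([-90, 0, 0]) cylinder(h = 27, r = 14);
}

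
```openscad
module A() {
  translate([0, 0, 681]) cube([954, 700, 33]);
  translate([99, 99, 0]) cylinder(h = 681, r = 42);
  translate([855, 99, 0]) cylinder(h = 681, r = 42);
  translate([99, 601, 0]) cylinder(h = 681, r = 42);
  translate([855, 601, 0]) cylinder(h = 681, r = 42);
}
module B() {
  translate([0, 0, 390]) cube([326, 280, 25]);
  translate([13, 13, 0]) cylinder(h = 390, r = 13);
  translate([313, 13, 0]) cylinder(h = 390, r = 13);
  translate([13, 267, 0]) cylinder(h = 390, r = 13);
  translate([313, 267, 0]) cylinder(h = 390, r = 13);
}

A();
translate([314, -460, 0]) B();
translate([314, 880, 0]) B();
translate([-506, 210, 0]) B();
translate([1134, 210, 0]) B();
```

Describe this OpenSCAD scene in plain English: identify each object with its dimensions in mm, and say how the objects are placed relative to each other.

A is a table with a 954×700 mm rectangular top, 33 mm thick, top surface at z = 714 mm, supported by four round legs of 84 mm diameter, each leg's bounding box inset 57 mm from the nearest pair of top edges, running from the floor.

B is a four-legged stool. The seat is 326×280 mm, 25 mm thick, top at z = 415 mm. It stands on four round legs, each 26 mm in diameter, from z = 0 to the seat underside, each leg's axis is inset half a diameter from the nearest pair of seat edges (so the leg's bounding box is flush with the corner).

Four stools sit around the table at the −y, +y, −x, +x sides.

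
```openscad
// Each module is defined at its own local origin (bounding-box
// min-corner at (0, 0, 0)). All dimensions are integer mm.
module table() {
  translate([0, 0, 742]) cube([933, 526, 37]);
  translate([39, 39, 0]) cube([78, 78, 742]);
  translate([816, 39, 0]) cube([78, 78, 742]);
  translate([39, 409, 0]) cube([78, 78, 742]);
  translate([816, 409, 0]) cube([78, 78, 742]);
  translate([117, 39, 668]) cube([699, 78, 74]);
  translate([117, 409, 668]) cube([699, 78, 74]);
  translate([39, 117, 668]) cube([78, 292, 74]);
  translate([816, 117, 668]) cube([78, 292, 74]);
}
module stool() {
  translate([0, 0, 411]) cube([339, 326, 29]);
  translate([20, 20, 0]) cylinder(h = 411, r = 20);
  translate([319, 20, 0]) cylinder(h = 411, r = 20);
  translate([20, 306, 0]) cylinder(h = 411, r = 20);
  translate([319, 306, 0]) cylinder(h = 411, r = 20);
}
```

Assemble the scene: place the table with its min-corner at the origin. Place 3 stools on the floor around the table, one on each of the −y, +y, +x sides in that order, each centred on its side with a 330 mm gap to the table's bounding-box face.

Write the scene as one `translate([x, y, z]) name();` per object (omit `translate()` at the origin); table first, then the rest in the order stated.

table();
translate([297, -656, 0]) stool();
translate([297, 856, 0]) stool();
translate([1263, 100, 0]) stool();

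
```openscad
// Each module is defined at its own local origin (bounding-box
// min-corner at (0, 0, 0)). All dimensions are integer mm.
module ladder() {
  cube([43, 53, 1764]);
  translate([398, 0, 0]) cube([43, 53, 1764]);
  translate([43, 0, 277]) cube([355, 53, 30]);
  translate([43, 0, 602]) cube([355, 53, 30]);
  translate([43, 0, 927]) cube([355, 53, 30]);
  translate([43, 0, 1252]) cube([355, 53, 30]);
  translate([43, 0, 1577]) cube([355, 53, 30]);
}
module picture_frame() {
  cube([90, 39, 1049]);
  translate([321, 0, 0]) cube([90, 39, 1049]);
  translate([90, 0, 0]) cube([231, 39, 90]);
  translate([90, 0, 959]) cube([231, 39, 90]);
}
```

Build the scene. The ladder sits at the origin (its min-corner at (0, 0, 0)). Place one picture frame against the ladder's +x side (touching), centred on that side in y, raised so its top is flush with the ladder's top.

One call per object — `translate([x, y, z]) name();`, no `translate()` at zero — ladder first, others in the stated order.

ladder();
translate([441, 7, 715]) picture_frame();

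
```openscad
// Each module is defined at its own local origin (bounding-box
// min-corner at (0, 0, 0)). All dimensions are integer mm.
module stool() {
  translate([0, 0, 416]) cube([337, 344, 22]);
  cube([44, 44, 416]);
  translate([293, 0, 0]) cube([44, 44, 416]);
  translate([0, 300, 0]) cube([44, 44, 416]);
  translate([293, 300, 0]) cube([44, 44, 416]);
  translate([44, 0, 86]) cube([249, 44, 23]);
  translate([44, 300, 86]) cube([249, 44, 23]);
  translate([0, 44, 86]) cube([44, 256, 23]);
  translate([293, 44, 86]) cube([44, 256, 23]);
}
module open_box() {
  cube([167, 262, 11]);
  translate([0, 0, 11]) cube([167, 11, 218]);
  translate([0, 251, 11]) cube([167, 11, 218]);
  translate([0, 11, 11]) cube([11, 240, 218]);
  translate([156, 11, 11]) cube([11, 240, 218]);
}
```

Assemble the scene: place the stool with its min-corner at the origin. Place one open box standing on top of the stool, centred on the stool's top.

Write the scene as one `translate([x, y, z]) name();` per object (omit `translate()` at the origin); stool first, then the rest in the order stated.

stool();
translate([85, 41, 438]) open_box();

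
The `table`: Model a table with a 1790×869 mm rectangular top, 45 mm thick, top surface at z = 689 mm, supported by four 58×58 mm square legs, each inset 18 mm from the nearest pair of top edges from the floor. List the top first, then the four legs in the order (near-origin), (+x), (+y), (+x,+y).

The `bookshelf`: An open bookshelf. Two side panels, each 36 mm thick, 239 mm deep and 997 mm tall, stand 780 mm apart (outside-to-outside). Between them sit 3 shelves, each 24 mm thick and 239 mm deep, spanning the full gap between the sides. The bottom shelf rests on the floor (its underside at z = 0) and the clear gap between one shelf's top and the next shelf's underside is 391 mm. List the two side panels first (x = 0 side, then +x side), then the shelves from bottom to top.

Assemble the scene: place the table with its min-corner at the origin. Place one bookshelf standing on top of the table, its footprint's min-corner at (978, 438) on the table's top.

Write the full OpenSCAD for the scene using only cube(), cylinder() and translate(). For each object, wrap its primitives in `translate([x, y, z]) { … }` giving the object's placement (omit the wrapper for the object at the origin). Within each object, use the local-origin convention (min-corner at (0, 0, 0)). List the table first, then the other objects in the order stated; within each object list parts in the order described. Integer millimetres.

translate([0, 0, 644]) cube([1790, 869, 45]);
translate([18, 18, 0]) cube([58, 58, 644]);
translate([1714, 18, 0]) cube([58, 58, 644]);
translate([18, 793, 0]) cube([58, 58, 644]);
translate([1714, 793, 0]) cube([58, 58, 644]);
translate([978, 438, 689]) {
  cube([36, 239, 997]);
  translate([744, 0, 0]) cube([36, 239, 997]);
  translate([36, 0, 0]) cube([708, 239, 24]);
  translate([36, 0, 415]) cube([708, 239, 24]);
  translate([36, 0, 830]) cube([708, 239, 24]);
}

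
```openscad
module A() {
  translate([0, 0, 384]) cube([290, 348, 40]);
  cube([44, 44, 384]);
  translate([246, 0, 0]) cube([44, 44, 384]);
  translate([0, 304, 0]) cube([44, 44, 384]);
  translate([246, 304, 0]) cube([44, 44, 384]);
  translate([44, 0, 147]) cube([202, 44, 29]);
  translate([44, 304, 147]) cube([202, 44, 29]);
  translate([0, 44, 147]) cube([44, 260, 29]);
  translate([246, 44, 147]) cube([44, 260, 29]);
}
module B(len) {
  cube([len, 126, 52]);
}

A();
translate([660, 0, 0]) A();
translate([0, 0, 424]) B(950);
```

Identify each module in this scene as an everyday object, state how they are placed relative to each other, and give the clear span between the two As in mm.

Second stool starts at x = 660; first ends at x = 290; clear span = 660 − 290 = 370 mm.

A is a stool. B is a beam. A beam spans the tops of two stools. The clear span between the two stools is 370 mm.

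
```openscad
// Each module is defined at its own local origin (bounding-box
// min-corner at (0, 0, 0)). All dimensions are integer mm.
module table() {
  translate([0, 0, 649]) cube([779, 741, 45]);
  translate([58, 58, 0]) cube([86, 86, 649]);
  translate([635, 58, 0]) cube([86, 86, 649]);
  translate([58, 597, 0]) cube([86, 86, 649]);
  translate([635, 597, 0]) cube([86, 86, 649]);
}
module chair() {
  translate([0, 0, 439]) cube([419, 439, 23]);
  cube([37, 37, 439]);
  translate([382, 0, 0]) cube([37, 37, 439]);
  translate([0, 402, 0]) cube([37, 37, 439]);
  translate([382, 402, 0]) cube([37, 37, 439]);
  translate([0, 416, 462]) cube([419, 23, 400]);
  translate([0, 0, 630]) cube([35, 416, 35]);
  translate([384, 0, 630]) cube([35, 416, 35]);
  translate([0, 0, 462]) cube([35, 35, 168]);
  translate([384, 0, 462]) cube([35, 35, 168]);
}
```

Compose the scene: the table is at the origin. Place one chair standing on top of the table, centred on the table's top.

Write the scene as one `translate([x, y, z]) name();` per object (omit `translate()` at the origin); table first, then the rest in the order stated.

table();
translate([180, 151, 694]) chair();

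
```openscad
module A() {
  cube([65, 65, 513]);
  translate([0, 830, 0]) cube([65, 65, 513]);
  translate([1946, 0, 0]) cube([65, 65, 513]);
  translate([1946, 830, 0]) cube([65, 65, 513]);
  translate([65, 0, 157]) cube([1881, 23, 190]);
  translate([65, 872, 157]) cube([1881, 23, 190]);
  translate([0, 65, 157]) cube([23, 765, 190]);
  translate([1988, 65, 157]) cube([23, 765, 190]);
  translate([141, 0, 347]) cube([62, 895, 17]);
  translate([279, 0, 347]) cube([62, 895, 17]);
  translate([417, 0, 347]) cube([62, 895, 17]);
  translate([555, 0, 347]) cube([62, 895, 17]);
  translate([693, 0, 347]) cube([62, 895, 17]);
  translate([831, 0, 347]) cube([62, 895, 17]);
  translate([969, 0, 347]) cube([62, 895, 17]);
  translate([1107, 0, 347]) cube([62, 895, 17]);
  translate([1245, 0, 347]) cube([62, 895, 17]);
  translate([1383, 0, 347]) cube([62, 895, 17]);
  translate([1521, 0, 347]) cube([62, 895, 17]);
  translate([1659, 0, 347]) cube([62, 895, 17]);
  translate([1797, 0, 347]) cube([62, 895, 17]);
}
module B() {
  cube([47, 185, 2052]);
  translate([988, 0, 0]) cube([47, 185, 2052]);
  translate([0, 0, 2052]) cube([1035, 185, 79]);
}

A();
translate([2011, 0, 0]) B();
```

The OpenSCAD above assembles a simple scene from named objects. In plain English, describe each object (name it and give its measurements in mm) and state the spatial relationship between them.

A is a bed frame 2011 mm long (x) by 895 mm wide (y). Four 65×65 mm corner posts, 513 mm tall, at the corners of the footprint. Four rails of 23 mm thickness and 190 mm height run between adjacent posts with their undersides at z = 157 mm, their outer faces flush with the outside of the frame (the two x-running rails run between the posts' inner faces; the two y-running rails run between the posts' inner faces). 13 slats, each 62 mm wide (x) and 17 mm thick, lie across the top of the two x-running rails, running the full 895 mm width of the frame in y; the slats are evenly spaced along x between the inner faces of the end posts with equal gaps (rounded down to the nearest mm) at the −x end and between each pair — any rounding remainder accumulates at the +x end.

B is a door frame. The clear opening is 941 mm wide and 2052 mm high. Two 47 mm wide jambs, 185 mm deep, stand either side of the opening from the floor to the top of the opening. A 79 mm thick head sits across the top of both jambs, spanning the full outside width of the frame.

The door frame is against the bed frame's +x side, with their −y faces flush.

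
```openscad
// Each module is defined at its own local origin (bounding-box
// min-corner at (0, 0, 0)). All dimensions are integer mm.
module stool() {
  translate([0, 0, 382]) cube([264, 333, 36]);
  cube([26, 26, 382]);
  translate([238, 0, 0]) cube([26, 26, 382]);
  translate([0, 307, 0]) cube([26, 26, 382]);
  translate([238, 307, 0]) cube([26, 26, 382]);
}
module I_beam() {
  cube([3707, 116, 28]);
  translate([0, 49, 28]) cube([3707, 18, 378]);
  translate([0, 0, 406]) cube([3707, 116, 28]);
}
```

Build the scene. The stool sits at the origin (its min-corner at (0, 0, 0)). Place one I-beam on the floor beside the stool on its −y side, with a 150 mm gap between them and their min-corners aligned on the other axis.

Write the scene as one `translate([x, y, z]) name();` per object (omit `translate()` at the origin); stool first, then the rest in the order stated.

stool();
translate([0, -266, 0]) I_beam();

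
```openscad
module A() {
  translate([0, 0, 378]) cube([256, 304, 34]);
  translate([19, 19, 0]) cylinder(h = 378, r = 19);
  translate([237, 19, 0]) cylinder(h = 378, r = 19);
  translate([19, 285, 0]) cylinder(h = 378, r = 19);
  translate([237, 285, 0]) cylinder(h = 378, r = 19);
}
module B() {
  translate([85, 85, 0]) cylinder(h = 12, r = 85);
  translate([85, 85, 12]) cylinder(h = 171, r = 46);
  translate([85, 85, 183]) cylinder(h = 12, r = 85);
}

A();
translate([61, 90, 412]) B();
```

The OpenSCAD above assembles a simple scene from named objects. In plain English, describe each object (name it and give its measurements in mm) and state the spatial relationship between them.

A is a four-legged stool. The seat is a 256×304×34 mm slab whose top surface is at z = 412 mm; four round legs, each 38 mm in diameter, run from the floor (z = 0) to the underside of the seat, each leg's axis is inset half a diameter from the nearest pair of seat edges (so the leg's bounding box is flush with the corner).

B is a spool: two coaxial disc flanges of radius 85 mm and thickness 12 mm, joined by a core cylinder of radius 46 mm and height 171 mm. The lower flange rests on z = 0 and the three cylinders share a vertical axis.

The spool is on top of the stool.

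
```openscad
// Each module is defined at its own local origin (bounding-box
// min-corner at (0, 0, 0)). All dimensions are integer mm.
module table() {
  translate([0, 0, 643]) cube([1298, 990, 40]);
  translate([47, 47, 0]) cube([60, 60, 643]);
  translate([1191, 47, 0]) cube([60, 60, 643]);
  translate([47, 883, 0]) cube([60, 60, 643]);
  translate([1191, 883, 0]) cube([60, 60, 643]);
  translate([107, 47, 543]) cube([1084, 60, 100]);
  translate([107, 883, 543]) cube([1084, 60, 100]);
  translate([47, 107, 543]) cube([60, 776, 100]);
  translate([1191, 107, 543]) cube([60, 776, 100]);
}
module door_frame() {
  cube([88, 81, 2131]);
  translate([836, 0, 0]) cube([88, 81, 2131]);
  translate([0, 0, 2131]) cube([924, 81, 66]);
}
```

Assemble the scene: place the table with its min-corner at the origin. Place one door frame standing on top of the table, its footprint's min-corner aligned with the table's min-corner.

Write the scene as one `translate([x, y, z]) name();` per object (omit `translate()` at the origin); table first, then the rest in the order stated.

table();
translate([0, 0, 683]) door_frame();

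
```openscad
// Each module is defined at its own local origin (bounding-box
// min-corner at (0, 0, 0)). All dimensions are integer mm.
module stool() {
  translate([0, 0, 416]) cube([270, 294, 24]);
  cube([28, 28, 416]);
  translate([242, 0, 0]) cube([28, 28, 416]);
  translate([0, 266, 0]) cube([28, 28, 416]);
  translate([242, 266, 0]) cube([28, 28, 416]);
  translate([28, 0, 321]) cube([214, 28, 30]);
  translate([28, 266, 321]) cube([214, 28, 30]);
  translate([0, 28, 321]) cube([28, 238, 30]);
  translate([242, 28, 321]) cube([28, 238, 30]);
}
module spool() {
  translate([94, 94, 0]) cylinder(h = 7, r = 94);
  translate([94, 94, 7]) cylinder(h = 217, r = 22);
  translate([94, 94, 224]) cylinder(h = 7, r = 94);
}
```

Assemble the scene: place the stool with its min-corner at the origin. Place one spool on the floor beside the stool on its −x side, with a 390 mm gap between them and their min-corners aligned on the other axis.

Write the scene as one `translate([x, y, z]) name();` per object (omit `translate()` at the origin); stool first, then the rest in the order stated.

stool();
translate([-578, 0, 0]) spool();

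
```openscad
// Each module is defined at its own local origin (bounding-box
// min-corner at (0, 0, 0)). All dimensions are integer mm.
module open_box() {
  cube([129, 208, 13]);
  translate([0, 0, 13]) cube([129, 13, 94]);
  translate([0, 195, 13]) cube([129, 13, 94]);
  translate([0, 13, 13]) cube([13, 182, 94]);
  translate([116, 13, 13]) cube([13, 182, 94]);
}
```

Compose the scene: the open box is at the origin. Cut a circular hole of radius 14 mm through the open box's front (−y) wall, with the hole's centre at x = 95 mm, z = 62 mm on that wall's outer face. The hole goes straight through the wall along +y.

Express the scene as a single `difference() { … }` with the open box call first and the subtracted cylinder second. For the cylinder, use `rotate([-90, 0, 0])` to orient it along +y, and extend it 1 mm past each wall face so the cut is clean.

difference() {
  open_box();
  translate([95, -1, 62]) rotate([-90, 0, 0]) cylinder(h = 15, r = 14);
}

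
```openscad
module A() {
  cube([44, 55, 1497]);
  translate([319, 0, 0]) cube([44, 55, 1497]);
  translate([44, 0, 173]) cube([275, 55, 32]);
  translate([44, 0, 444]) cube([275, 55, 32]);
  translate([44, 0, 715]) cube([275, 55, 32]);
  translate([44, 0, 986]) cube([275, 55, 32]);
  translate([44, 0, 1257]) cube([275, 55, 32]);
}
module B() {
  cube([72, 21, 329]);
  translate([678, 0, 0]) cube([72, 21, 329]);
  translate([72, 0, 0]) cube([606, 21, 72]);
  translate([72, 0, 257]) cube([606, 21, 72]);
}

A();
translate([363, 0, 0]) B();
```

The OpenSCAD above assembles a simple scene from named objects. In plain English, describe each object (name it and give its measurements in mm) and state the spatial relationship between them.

A is a straight ladder. Two 44×55 mm vertical rails, 1497 mm tall, stand 363 mm apart (outside-to-outside) with their front faces coplanar on the −y side. 5 rungs, each 55 mm deep and 32 mm tall, span between the inner faces of the rails, front faces flush with the rails. The lowest rung's underside is at z = 173 mm and rungs are spaced 271 mm apart (underside to underside).

B is a rectangular picture frame lying in the x–z plane (depth along y). The opening is 606 mm wide (x) by 185 mm tall (z), surrounded by a border 72 mm wide on all four sides. The frame is 21 mm deep and is made of two full-height vertical stiles with two horizontal rails fitted between them.

The picture frame is against the ladder's +x side, with their −y faces flush.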